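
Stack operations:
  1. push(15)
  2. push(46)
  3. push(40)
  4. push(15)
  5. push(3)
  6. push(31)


push(15) -> [15]
push(46) -> [15, 46]
push(40) -> [15, 46, 40]
push(15) -> [15, 46, 40, 15]
push(3) -> [15, 46, 40, 15, 3]
push(31) -> [15, 46, 40, 15, 3, 31]

Final stack: [15, 46, 40, 15, 3, 31]


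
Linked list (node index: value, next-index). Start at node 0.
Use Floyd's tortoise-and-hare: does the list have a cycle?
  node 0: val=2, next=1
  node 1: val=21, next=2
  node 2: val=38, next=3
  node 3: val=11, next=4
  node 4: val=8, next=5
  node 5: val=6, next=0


Floyd's tortoise (slow, +1) and hare (fast, +2):
  init: slow=0, fast=0
  step 1: slow=1, fast=2
  step 2: slow=2, fast=4
  step 3: slow=3, fast=0
  step 4: slow=4, fast=2
  step 5: slow=5, fast=4
  step 6: slow=0, fast=0
  slow == fast at node 0: cycle detected

Cycle: yes


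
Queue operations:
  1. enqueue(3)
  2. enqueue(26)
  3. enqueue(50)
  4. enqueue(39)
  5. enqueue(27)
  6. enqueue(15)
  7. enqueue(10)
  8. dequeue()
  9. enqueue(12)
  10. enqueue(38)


enqueue(3) -> [3]
enqueue(26) -> [3, 26]
enqueue(50) -> [3, 26, 50]
enqueue(39) -> [3, 26, 50, 39]
enqueue(27) -> [3, 26, 50, 39, 27]
enqueue(15) -> [3, 26, 50, 39, 27, 15]
enqueue(10) -> [3, 26, 50, 39, 27, 15, 10]
dequeue()->3, [26, 50, 39, 27, 15, 10]
enqueue(12) -> [26, 50, 39, 27, 15, 10, 12]
enqueue(38) -> [26, 50, 39, 27, 15, 10, 12, 38]

Final queue: [26, 50, 39, 27, 15, 10, 12, 38]


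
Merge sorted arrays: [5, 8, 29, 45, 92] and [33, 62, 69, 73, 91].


Take 5 from A
Take 8 from A
Take 29 from A
Take 33 from B
Take 45 from A
Take 62 from B
Take 69 from B
Take 73 from B
Take 91 from B

Merged: [5, 8, 29, 33, 45, 62, 69, 73, 91, 92]


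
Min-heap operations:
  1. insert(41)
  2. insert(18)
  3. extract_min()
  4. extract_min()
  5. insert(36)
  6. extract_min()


insert(41) -> [41]
insert(18) -> [18, 41]
extract_min()->18, [41]
extract_min()->41, []
insert(36) -> [36]
extract_min()->36, []

Final heap: []


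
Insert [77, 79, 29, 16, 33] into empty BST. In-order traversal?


Insert 77: root
Insert 79: R from 77
Insert 29: L from 77
Insert 16: L from 77 -> L from 29
Insert 33: L from 77 -> R from 29

In-order: [16, 29, 33, 77, 79]


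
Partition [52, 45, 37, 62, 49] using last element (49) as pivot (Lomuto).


Pivot: 49
  45 <= 49: swap -> [45, 52, 37, 62, 49]
  37 <= 49: swap -> [45, 37, 52, 62, 49]
Place pivot at 2: [45, 37, 49, 62, 52]

Partitioned: [45, 37, 49, 62, 52]


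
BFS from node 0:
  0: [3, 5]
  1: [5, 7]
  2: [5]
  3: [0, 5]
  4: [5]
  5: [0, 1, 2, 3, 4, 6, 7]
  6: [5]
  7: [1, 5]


Visit 0, enqueue [3, 5]
Visit 3, enqueue []
Visit 5, enqueue [1, 2, 4, 6, 7]
Visit 1, enqueue []
Visit 2, enqueue []
Visit 4, enqueue []
Visit 6, enqueue []
Visit 7, enqueue []

BFS order: [0, 3, 5, 1, 2, 4, 6, 7]


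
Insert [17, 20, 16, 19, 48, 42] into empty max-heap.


Insert 17: [17]
Insert 20: [20, 17]
Insert 16: [20, 17, 16]
Insert 19: [20, 19, 16, 17]
Insert 48: [48, 20, 16, 17, 19]
Insert 42: [48, 20, 42, 17, 19, 16]

Final heap: [48, 20, 42, 17, 19, 16]


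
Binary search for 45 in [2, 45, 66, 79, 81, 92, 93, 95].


Step 1: lo=0, hi=7, mid=3, val=79
Step 2: lo=0, hi=2, mid=1, val=45

Found at index 1


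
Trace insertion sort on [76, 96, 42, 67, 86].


Initial: [76, 96, 42, 67, 86]
Insert 96: [76, 96, 42, 67, 86]
Insert 42: [42, 76, 96, 67, 86]
Insert 67: [42, 67, 76, 96, 86]
Insert 86: [42, 67, 76, 86, 96]

Sorted: [42, 67, 76, 86, 96]


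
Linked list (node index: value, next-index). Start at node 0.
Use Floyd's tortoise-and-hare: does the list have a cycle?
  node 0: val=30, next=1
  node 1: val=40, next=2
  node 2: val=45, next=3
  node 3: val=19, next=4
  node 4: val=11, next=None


Floyd's tortoise (slow, +1) and hare (fast, +2):
  init: slow=0, fast=0
  step 1: slow=1, fast=2
  step 2: slow=2, fast=4
  step 3: fast -> None, no cycle

Cycle: no


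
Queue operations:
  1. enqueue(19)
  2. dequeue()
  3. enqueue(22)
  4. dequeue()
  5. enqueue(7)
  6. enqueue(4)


enqueue(19) -> [19]
dequeue()->19, []
enqueue(22) -> [22]
dequeue()->22, []
enqueue(7) -> [7]
enqueue(4) -> [7, 4]

Final queue: [7, 4]


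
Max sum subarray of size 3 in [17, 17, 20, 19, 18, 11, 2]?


[0:3]: 54
[1:4]: 56
[2:5]: 57
[3:6]: 48
[4:7]: 31

Max: 57 at [2:5]


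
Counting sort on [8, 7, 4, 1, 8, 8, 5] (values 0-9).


Input: [8, 7, 4, 1, 8, 8, 5]
Counts: [0, 1, 0, 0, 1, 1, 0, 1, 3, 0]

Sorted: [1, 4, 5, 7, 8, 8, 8]


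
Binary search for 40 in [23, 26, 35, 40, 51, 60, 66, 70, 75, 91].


Step 1: lo=0, hi=9, mid=4, val=51
Step 2: lo=0, hi=3, mid=1, val=26
Step 3: lo=2, hi=3, mid=2, val=35
Step 4: lo=3, hi=3, mid=3, val=40

Found at index 3


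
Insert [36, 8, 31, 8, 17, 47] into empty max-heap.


Insert 36: [36]
Insert 8: [36, 8]
Insert 31: [36, 8, 31]
Insert 8: [36, 8, 31, 8]
Insert 17: [36, 17, 31, 8, 8]
Insert 47: [47, 17, 36, 8, 8, 31]

Final heap: [47, 17, 36, 8, 8, 31]


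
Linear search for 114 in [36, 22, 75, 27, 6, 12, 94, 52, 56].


i=0: 36!=114
i=1: 22!=114
i=2: 75!=114
i=3: 27!=114
i=4: 6!=114
i=5: 12!=114
i=6: 94!=114
i=7: 52!=114
i=8: 56!=114

Not found, 9 comps


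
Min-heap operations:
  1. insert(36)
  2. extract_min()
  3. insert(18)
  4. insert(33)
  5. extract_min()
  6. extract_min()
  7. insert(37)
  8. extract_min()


insert(36) -> [36]
extract_min()->36, []
insert(18) -> [18]
insert(33) -> [18, 33]
extract_min()->18, [33]
extract_min()->33, []
insert(37) -> [37]
extract_min()->37, []

Final heap: []


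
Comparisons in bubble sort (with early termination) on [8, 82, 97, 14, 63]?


Algorithm: bubble sort (with early termination)
Input: [8, 82, 97, 14, 63]
Sorted: [8, 14, 63, 82, 97]

9


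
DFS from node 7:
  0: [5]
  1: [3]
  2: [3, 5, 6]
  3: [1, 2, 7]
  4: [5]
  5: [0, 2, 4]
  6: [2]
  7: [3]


Visit 7, push [3]
Visit 3, push [2, 1]
Visit 1, push []
Visit 2, push [6, 5]
Visit 5, push [4, 0]
Visit 0, push []
Visit 4, push []
Visit 6, push []

DFS order: [7, 3, 1, 2, 5, 0, 4, 6]


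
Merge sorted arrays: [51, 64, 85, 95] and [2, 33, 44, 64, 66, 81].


Take 2 from B
Take 33 from B
Take 44 from B
Take 51 from A
Take 64 from A
Take 64 from B
Take 66 from B
Take 81 from B

Merged: [2, 33, 44, 51, 64, 64, 66, 81, 85, 95]


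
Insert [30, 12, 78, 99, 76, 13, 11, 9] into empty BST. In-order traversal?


Insert 30: root
Insert 12: L from 30
Insert 78: R from 30
Insert 99: R from 30 -> R from 78
Insert 76: R from 30 -> L from 78
Insert 13: L from 30 -> R from 12
Insert 11: L from 30 -> L from 12
Insert 9: L from 30 -> L from 12 -> L from 11

In-order: [9, 11, 12, 13, 30, 76, 78, 99]


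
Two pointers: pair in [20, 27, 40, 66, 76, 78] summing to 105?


lo=0(20)+hi=5(78)=98
lo=1(27)+hi=5(78)=105

Yes: 27+78=105


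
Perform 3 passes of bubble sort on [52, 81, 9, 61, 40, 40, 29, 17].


Initial: [52, 81, 9, 61, 40, 40, 29, 17]
Pass 1: [52, 9, 61, 40, 40, 29, 17, 81] (6 swaps)
Pass 2: [9, 52, 40, 40, 29, 17, 61, 81] (5 swaps)
Pass 3: [9, 40, 40, 29, 17, 52, 61, 81] (4 swaps)

After 3 passes: [9, 40, 40, 29, 17, 52, 61, 81]


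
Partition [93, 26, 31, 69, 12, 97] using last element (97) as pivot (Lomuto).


Pivot: 97
  93 <= 97: advance i (no swap)
  26 <= 97: advance i (no swap)
  31 <= 97: advance i (no swap)
  69 <= 97: advance i (no swap)
  12 <= 97: advance i (no swap)
Place pivot at 5: [93, 26, 31, 69, 12, 97]

Partitioned: [93, 26, 31, 69, 12, 97]


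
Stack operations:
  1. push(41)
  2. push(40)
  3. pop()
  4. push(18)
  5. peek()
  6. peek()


push(41) -> [41]
push(40) -> [41, 40]
pop()->40, [41]
push(18) -> [41, 18]
peek()->18
peek()->18

Final stack: [41, 18]


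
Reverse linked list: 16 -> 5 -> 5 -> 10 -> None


Step 1: curr=16, set curr.next=prev(None) | reversed so far: 16
Step 2: curr=5, set curr.next=prev(16) | reversed so far: 5 -> 16
Step 3: curr=5, set curr.next=prev(5) | reversed so far: 5 -> 5 -> 16
Step 4: curr=10, set curr.next=prev(5) | reversed so far: 10 -> 5 -> 5 -> 16

10 -> 5 -> 5 -> 16 -> None


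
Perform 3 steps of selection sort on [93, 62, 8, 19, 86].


Initial: [93, 62, 8, 19, 86]
Step 1: min=8 at 2
  Swap: [8, 62, 93, 19, 86]
Step 2: min=19 at 3
  Swap: [8, 19, 93, 62, 86]
Step 3: min=62 at 3
  Swap: [8, 19, 62, 93, 86]

After 3 steps: [8, 19, 62, 93, 86]


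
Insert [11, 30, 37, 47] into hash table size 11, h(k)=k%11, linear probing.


Insert 11: h=0 -> slot 0
Insert 30: h=8 -> slot 8
Insert 37: h=4 -> slot 4
Insert 47: h=3 -> slot 3

Table: [11, None, None, 47, 37, None, None, None, 30, None, None]


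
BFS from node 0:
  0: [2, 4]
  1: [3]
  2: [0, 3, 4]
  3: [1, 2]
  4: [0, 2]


Visit 0, enqueue [2, 4]
Visit 2, enqueue [3]
Visit 4, enqueue []
Visit 3, enqueue [1]
Visit 1, enqueue []

BFS order: [0, 2, 4, 3, 1]


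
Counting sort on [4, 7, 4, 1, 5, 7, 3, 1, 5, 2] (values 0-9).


Input: [4, 7, 4, 1, 5, 7, 3, 1, 5, 2]
Counts: [0, 2, 1, 1, 2, 2, 0, 2, 0, 0]

Sorted: [1, 1, 2, 3, 4, 4, 5, 5, 7, 7]


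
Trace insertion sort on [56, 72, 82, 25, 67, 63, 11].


Initial: [56, 72, 82, 25, 67, 63, 11]
Insert 72: [56, 72, 82, 25, 67, 63, 11]
Insert 82: [56, 72, 82, 25, 67, 63, 11]
Insert 25: [25, 56, 72, 82, 67, 63, 11]
Insert 67: [25, 56, 67, 72, 82, 63, 11]
Insert 63: [25, 56, 63, 67, 72, 82, 11]
Insert 11: [11, 25, 56, 63, 67, 72, 82]

Sorted: [11, 25, 56, 63, 67, 72, 82]


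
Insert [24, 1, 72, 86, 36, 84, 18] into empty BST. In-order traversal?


Insert 24: root
Insert 1: L from 24
Insert 72: R from 24
Insert 86: R from 24 -> R from 72
Insert 36: R from 24 -> L from 72
Insert 84: R from 24 -> R from 72 -> L from 86
Insert 18: L from 24 -> R from 1

In-order: [1, 18, 24, 36, 72, 84, 86]


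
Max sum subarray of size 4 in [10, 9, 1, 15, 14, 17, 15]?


[0:4]: 35
[1:5]: 39
[2:6]: 47
[3:7]: 61

Max: 61 at [3:7]


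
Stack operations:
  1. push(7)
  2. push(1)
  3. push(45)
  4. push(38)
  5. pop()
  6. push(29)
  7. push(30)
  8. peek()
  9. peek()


push(7) -> [7]
push(1) -> [7, 1]
push(45) -> [7, 1, 45]
push(38) -> [7, 1, 45, 38]
pop()->38, [7, 1, 45]
push(29) -> [7, 1, 45, 29]
push(30) -> [7, 1, 45, 29, 30]
peek()->30
peek()->30

Final stack: [7, 1, 45, 29, 30]


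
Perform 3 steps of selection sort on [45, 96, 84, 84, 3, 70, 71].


Initial: [45, 96, 84, 84, 3, 70, 71]
Step 1: min=3 at 4
  Swap: [3, 96, 84, 84, 45, 70, 71]
Step 2: min=45 at 4
  Swap: [3, 45, 84, 84, 96, 70, 71]
Step 3: min=70 at 5
  Swap: [3, 45, 70, 84, 96, 84, 71]

After 3 steps: [3, 45, 70, 84, 96, 84, 71]


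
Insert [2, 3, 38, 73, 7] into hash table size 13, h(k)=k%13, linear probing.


Insert 2: h=2 -> slot 2
Insert 3: h=3 -> slot 3
Insert 38: h=12 -> slot 12
Insert 73: h=8 -> slot 8
Insert 7: h=7 -> slot 7

Table: [None, None, 2, 3, None, None, None, 7, 73, None, None, None, 38]


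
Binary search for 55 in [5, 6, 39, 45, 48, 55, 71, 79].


Step 1: lo=0, hi=7, mid=3, val=45
Step 2: lo=4, hi=7, mid=5, val=55

Found at index 5


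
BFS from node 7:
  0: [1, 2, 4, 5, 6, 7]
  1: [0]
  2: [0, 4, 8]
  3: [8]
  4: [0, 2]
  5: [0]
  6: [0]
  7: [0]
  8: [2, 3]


Visit 7, enqueue [0]
Visit 0, enqueue [1, 2, 4, 5, 6]
Visit 1, enqueue []
Visit 2, enqueue [8]
Visit 4, enqueue []
Visit 5, enqueue []
Visit 6, enqueue []
Visit 8, enqueue [3]
Visit 3, enqueue []

BFS order: [7, 0, 1, 2, 4, 5, 6, 8, 3]


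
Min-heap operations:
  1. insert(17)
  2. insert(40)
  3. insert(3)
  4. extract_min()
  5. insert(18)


insert(17) -> [17]
insert(40) -> [17, 40]
insert(3) -> [3, 40, 17]
extract_min()->3, [17, 40]
insert(18) -> [17, 40, 18]

Final heap: [17, 40, 18]


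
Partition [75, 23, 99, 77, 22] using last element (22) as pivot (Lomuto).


Pivot: 22
Place pivot at 0: [22, 23, 99, 77, 75]

Partitioned: [22, 23, 99, 77, 75]


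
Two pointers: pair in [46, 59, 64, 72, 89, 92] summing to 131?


lo=0(46)+hi=5(92)=138
lo=0(46)+hi=4(89)=135
lo=0(46)+hi=3(72)=118
lo=1(59)+hi=3(72)=131

Yes: 59+72=131


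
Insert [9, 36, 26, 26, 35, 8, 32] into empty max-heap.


Insert 9: [9]
Insert 36: [36, 9]
Insert 26: [36, 9, 26]
Insert 26: [36, 26, 26, 9]
Insert 35: [36, 35, 26, 9, 26]
Insert 8: [36, 35, 26, 9, 26, 8]
Insert 32: [36, 35, 32, 9, 26, 8, 26]

Final heap: [36, 35, 32, 9, 26, 8, 26]


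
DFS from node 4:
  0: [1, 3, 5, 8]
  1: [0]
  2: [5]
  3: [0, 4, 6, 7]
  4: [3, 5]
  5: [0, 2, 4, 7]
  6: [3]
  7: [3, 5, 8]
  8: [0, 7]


Visit 4, push [5, 3]
Visit 3, push [7, 6, 0]
Visit 0, push [8, 5, 1]
Visit 1, push []
Visit 5, push [7, 2]
Visit 2, push []
Visit 7, push [8]
Visit 8, push []
Visit 6, push []

DFS order: [4, 3, 0, 1, 5, 2, 7, 8, 6]


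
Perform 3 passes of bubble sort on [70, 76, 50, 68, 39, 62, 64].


Initial: [70, 76, 50, 68, 39, 62, 64]
Pass 1: [70, 50, 68, 39, 62, 64, 76] (5 swaps)
Pass 2: [50, 68, 39, 62, 64, 70, 76] (5 swaps)
Pass 3: [50, 39, 62, 64, 68, 70, 76] (3 swaps)

After 3 passes: [50, 39, 62, 64, 68, 70, 76]


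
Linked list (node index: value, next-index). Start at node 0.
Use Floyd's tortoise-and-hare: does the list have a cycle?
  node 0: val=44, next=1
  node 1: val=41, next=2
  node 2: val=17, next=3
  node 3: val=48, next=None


Floyd's tortoise (slow, +1) and hare (fast, +2):
  init: slow=0, fast=0
  step 1: slow=1, fast=2
  step 2: fast 2->3->None, no cycle

Cycle: no


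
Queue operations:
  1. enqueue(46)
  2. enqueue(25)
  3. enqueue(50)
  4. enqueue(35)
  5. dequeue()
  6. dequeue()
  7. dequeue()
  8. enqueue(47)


enqueue(46) -> [46]
enqueue(25) -> [46, 25]
enqueue(50) -> [46, 25, 50]
enqueue(35) -> [46, 25, 50, 35]
dequeue()->46, [25, 50, 35]
dequeue()->25, [50, 35]
dequeue()->50, [35]
enqueue(47) -> [35, 47]

Final queue: [35, 47]


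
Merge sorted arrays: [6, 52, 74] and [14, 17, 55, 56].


Take 6 from A
Take 14 from B
Take 17 from B
Take 52 from A
Take 55 from B
Take 56 from B

Merged: [6, 14, 17, 52, 55, 56, 74]


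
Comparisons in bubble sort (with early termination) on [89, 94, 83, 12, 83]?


Algorithm: bubble sort (with early termination)
Input: [89, 94, 83, 12, 83]
Sorted: [12, 83, 83, 89, 94]

10


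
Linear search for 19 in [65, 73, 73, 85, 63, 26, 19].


i=0: 65!=19
i=1: 73!=19
i=2: 73!=19
i=3: 85!=19
i=4: 63!=19
i=5: 26!=19
i=6: 19==19 found!

Found at 6, 7 comps


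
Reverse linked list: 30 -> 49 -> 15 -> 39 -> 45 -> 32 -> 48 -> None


Step 1: curr=30, set curr.next=prev(None) | reversed so far: 30
Step 2: curr=49, set curr.next=prev(30) | reversed so far: 49 -> 30
Step 3: curr=15, set curr.next=prev(49) | reversed so far: 15 -> 49 -> 30
Step 4: curr=39, set curr.next=prev(15) | reversed so far: 39 -> 15 -> 49 -> 30
Step 5: curr=45, set curr.next=prev(39) | reversed so far: 45 -> 39 -> 15 -> 49 -> 30
Step 6: curr=32, set curr.next=prev(45) | reversed so far: 32 -> 45 -> 39 -> 15 -> 49 -> 30
Step 7: curr=48, set curr.next=prev(32) | reversed so far: 48 -> 32 -> 45 -> 39 -> 15 -> 49 -> 30

48 -> 32 -> 45 -> 39 -> 15 -> 49 -> 30 -> None


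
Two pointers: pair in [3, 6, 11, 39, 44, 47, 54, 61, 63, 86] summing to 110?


lo=0(3)+hi=9(86)=89
lo=1(6)+hi=9(86)=92
lo=2(11)+hi=9(86)=97
lo=3(39)+hi=9(86)=125
lo=3(39)+hi=8(63)=102
lo=4(44)+hi=8(63)=107
lo=5(47)+hi=8(63)=110

Yes: 47+63=110


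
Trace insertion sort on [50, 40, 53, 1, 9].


Initial: [50, 40, 53, 1, 9]
Insert 40: [40, 50, 53, 1, 9]
Insert 53: [40, 50, 53, 1, 9]
Insert 1: [1, 40, 50, 53, 9]
Insert 9: [1, 9, 40, 50, 53]

Sorted: [1, 9, 40, 50, 53]


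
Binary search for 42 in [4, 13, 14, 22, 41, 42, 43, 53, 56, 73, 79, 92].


Step 1: lo=0, hi=11, mid=5, val=42

Found at index 5


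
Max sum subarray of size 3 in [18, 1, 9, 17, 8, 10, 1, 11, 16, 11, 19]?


[0:3]: 28
[1:4]: 27
[2:5]: 34
[3:6]: 35
[4:7]: 19
[5:8]: 22
[6:9]: 28
[7:10]: 38
[8:11]: 46

Max: 46 at [8:11]


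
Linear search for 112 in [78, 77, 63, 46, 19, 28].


i=0: 78!=112
i=1: 77!=112
i=2: 63!=112
i=3: 46!=112
i=4: 19!=112
i=5: 28!=112

Not found, 6 comps


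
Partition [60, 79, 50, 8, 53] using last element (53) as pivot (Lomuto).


Pivot: 53
  50 <= 53: swap -> [50, 79, 60, 8, 53]
  8 <= 53: swap -> [50, 8, 60, 79, 53]
Place pivot at 2: [50, 8, 53, 79, 60]

Partitioned: [50, 8, 53, 79, 60]


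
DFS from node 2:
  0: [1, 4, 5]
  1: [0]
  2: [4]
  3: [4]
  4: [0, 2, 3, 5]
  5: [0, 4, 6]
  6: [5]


Visit 2, push [4]
Visit 4, push [5, 3, 0]
Visit 0, push [5, 1]
Visit 1, push []
Visit 5, push [6]
Visit 6, push []
Visit 3, push []

DFS order: [2, 4, 0, 1, 5, 6, 3]


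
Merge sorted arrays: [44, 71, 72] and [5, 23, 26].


Take 5 from B
Take 23 from B
Take 26 from B

Merged: [5, 23, 26, 44, 71, 72]


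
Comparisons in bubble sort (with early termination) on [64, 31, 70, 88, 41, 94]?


Algorithm: bubble sort (with early termination)
Input: [64, 31, 70, 88, 41, 94]
Sorted: [31, 41, 64, 70, 88, 94]

14


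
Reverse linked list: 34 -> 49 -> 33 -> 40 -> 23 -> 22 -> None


Step 1: curr=34, set curr.next=prev(None) | reversed so far: 34
Step 2: curr=49, set curr.next=prev(34) | reversed so far: 49 -> 34
Step 3: curr=33, set curr.next=prev(49) | reversed so far: 33 -> 49 -> 34
Step 4: curr=40, set curr.next=prev(33) | reversed so far: 40 -> 33 -> 49 -> 34
Step 5: curr=23, set curr.next=prev(40) | reversed so far: 23 -> 40 -> 33 -> 49 -> 34
Step 6: curr=22, set curr.next=prev(23) | reversed so far: 22 -> 23 -> 40 -> 33 -> 49 -> 34

22 -> 23 -> 40 -> 33 -> 49 -> 34 -> None


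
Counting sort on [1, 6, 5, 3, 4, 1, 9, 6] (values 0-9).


Input: [1, 6, 5, 3, 4, 1, 9, 6]
Counts: [0, 2, 0, 1, 1, 1, 2, 0, 0, 1]

Sorted: [1, 1, 3, 4, 5, 6, 6, 9]


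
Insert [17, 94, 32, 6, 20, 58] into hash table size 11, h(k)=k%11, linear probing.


Insert 17: h=6 -> slot 6
Insert 94: h=6, 1 probes -> slot 7
Insert 32: h=10 -> slot 10
Insert 6: h=6, 2 probes -> slot 8
Insert 20: h=9 -> slot 9
Insert 58: h=3 -> slot 3

Table: [None, None, None, 58, None, None, 17, 94, 6, 20, 32]


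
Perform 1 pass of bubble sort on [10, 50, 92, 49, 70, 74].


Initial: [10, 50, 92, 49, 70, 74]
Pass 1: [10, 50, 49, 70, 74, 92] (3 swaps)

After 1 pass: [10, 50, 49, 70, 74, 92]


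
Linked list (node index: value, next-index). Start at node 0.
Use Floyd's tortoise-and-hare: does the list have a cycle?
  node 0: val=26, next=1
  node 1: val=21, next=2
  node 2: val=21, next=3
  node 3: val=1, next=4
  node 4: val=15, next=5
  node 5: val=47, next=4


Floyd's tortoise (slow, +1) and hare (fast, +2):
  init: slow=0, fast=0
  step 1: slow=1, fast=2
  step 2: slow=2, fast=4
  step 3: slow=3, fast=4
  step 4: slow=4, fast=4
  slow == fast at node 4: cycle detected

Cycle: yes


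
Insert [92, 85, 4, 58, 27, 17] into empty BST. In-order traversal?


Insert 92: root
Insert 85: L from 92
Insert 4: L from 92 -> L from 85
Insert 58: L from 92 -> L from 85 -> R from 4
Insert 27: L from 92 -> L from 85 -> R from 4 -> L from 58
Insert 17: L from 92 -> L from 85 -> R from 4 -> L from 58 -> L from 27

In-order: [4, 17, 27, 58, 85, 92]


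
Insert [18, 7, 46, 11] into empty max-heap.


Insert 18: [18]
Insert 7: [18, 7]
Insert 46: [46, 7, 18]
Insert 11: [46, 11, 18, 7]

Final heap: [46, 11, 18, 7]


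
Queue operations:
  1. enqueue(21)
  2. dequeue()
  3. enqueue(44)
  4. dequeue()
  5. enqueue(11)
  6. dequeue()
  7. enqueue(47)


enqueue(21) -> [21]
dequeue()->21, []
enqueue(44) -> [44]
dequeue()->44, []
enqueue(11) -> [11]
dequeue()->11, []
enqueue(47) -> [47]

Final queue: [47]


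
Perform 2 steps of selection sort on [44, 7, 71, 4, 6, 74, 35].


Initial: [44, 7, 71, 4, 6, 74, 35]
Step 1: min=4 at 3
  Swap: [4, 7, 71, 44, 6, 74, 35]
Step 2: min=6 at 4
  Swap: [4, 6, 71, 44, 7, 74, 35]

After 2 steps: [4, 6, 71, 44, 7, 74, 35]


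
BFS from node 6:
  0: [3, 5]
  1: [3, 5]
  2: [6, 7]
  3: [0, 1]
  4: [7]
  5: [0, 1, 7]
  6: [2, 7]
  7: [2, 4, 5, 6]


Visit 6, enqueue [2, 7]
Visit 2, enqueue []
Visit 7, enqueue [4, 5]
Visit 4, enqueue []
Visit 5, enqueue [0, 1]
Visit 0, enqueue [3]
Visit 1, enqueue []
Visit 3, enqueue []

BFS order: [6, 2, 7, 4, 5, 0, 1, 3]


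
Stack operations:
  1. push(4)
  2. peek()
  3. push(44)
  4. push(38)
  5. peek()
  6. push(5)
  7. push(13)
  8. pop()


push(4) -> [4]
peek()->4
push(44) -> [4, 44]
push(38) -> [4, 44, 38]
peek()->38
push(5) -> [4, 44, 38, 5]
push(13) -> [4, 44, 38, 5, 13]
pop()->13, [4, 44, 38, 5]

Final stack: [4, 44, 38, 5]


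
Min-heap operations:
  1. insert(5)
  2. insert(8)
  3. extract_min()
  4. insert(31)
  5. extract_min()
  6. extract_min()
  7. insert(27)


insert(5) -> [5]
insert(8) -> [5, 8]
extract_min()->5, [8]
insert(31) -> [8, 31]
extract_min()->8, [31]
extract_min()->31, []
insert(27) -> [27]

Final heap: [27]


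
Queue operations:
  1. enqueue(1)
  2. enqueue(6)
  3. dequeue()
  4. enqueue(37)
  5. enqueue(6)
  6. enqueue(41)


enqueue(1) -> [1]
enqueue(6) -> [1, 6]
dequeue()->1, [6]
enqueue(37) -> [6, 37]
enqueue(6) -> [6, 37, 6]
enqueue(41) -> [6, 37, 6, 41]

Final queue: [6, 37, 6, 41]


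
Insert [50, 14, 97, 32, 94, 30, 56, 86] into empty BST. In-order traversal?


Insert 50: root
Insert 14: L from 50
Insert 97: R from 50
Insert 32: L from 50 -> R from 14
Insert 94: R from 50 -> L from 97
Insert 30: L from 50 -> R from 14 -> L from 32
Insert 56: R from 50 -> L from 97 -> L from 94
Insert 86: R from 50 -> L from 97 -> L from 94 -> R from 56

In-order: [14, 30, 32, 50, 56, 86, 94, 97]


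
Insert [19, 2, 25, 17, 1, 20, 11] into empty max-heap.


Insert 19: [19]
Insert 2: [19, 2]
Insert 25: [25, 2, 19]
Insert 17: [25, 17, 19, 2]
Insert 1: [25, 17, 19, 2, 1]
Insert 20: [25, 17, 20, 2, 1, 19]
Insert 11: [25, 17, 20, 2, 1, 19, 11]

Final heap: [25, 17, 20, 2, 1, 19, 11]


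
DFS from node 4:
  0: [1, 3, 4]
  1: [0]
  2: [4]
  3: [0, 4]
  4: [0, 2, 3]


Visit 4, push [3, 2, 0]
Visit 0, push [3, 1]
Visit 1, push []
Visit 3, push []
Visit 2, push []

DFS order: [4, 0, 1, 3, 2]


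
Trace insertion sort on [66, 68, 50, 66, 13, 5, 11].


Initial: [66, 68, 50, 66, 13, 5, 11]
Insert 68: [66, 68, 50, 66, 13, 5, 11]
Insert 50: [50, 66, 68, 66, 13, 5, 11]
Insert 66: [50, 66, 66, 68, 13, 5, 11]
Insert 13: [13, 50, 66, 66, 68, 5, 11]
Insert 5: [5, 13, 50, 66, 66, 68, 11]
Insert 11: [5, 11, 13, 50, 66, 66, 68]

Sorted: [5, 11, 13, 50, 66, 66, 68]


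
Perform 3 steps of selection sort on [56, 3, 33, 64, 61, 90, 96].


Initial: [56, 3, 33, 64, 61, 90, 96]
Step 1: min=3 at 1
  Swap: [3, 56, 33, 64, 61, 90, 96]
Step 2: min=33 at 2
  Swap: [3, 33, 56, 64, 61, 90, 96]
Step 3: min=56 at 2
  Swap: [3, 33, 56, 64, 61, 90, 96]

After 3 steps: [3, 33, 56, 64, 61, 90, 96]


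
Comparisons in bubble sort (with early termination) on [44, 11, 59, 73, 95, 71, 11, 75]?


Algorithm: bubble sort (with early termination)
Input: [44, 11, 59, 73, 95, 71, 11, 75]
Sorted: [11, 11, 44, 59, 71, 73, 75, 95]

27


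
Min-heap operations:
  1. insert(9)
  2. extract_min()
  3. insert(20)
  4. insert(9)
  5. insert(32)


insert(9) -> [9]
extract_min()->9, []
insert(20) -> [20]
insert(9) -> [9, 20]
insert(32) -> [9, 20, 32]

Final heap: [9, 20, 32]


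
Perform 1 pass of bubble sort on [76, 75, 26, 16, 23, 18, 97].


Initial: [76, 75, 26, 16, 23, 18, 97]
Pass 1: [75, 26, 16, 23, 18, 76, 97] (5 swaps)

After 1 pass: [75, 26, 16, 23, 18, 76, 97]


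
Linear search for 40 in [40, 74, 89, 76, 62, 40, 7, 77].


i=0: 40==40 found!

Found at 0, 1 comps


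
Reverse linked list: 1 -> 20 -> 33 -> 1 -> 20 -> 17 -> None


Step 1: curr=1, set curr.next=prev(None) | reversed so far: 1
Step 2: curr=20, set curr.next=prev(1) | reversed so far: 20 -> 1
Step 3: curr=33, set curr.next=prev(20) | reversed so far: 33 -> 20 -> 1
Step 4: curr=1, set curr.next=prev(33) | reversed so far: 1 -> 33 -> 20 -> 1
Step 5: curr=20, set curr.next=prev(1) | reversed so far: 20 -> 1 -> 33 -> 20 -> 1
Step 6: curr=17, set curr.next=prev(20) | reversed so far: 17 -> 20 -> 1 -> 33 -> 20 -> 1

17 -> 20 -> 1 -> 33 -> 20 -> 1 -> None


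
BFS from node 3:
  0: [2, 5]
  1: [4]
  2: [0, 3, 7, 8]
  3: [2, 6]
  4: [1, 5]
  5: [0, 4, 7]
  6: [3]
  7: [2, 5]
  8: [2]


Visit 3, enqueue [2, 6]
Visit 2, enqueue [0, 7, 8]
Visit 6, enqueue []
Visit 0, enqueue [5]
Visit 7, enqueue []
Visit 8, enqueue []
Visit 5, enqueue [4]
Visit 4, enqueue [1]
Visit 1, enqueue []

BFS order: [3, 2, 6, 0, 7, 8, 5, 4, 1]


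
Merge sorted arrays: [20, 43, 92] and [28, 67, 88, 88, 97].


Take 20 from A
Take 28 from B
Take 43 from A
Take 67 from B
Take 88 from B
Take 88 from B
Take 92 from A

Merged: [20, 28, 43, 67, 88, 88, 92, 97]


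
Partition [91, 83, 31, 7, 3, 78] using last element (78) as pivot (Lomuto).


Pivot: 78
  31 <= 78: swap -> [31, 83, 91, 7, 3, 78]
  7 <= 78: swap -> [31, 7, 91, 83, 3, 78]
  3 <= 78: swap -> [31, 7, 3, 83, 91, 78]
Place pivot at 3: [31, 7, 3, 78, 91, 83]

Partitioned: [31, 7, 3, 78, 91, 83]


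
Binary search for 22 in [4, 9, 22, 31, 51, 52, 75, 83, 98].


Step 1: lo=0, hi=8, mid=4, val=51
Step 2: lo=0, hi=3, mid=1, val=9
Step 3: lo=2, hi=3, mid=2, val=22

Found at index 2


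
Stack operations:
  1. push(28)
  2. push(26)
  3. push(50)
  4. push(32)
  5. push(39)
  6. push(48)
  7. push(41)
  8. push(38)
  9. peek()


push(28) -> [28]
push(26) -> [28, 26]
push(50) -> [28, 26, 50]
push(32) -> [28, 26, 50, 32]
push(39) -> [28, 26, 50, 32, 39]
push(48) -> [28, 26, 50, 32, 39, 48]
push(41) -> [28, 26, 50, 32, 39, 48, 41]
push(38) -> [28, 26, 50, 32, 39, 48, 41, 38]
peek()->38

Final stack: [28, 26, 50, 32, 39, 48, 41, 38]


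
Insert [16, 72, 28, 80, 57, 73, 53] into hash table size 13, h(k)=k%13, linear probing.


Insert 16: h=3 -> slot 3
Insert 72: h=7 -> slot 7
Insert 28: h=2 -> slot 2
Insert 80: h=2, 2 probes -> slot 4
Insert 57: h=5 -> slot 5
Insert 73: h=8 -> slot 8
Insert 53: h=1 -> slot 1

Table: [None, 53, 28, 16, 80, 57, None, 72, 73, None, None, None, None]


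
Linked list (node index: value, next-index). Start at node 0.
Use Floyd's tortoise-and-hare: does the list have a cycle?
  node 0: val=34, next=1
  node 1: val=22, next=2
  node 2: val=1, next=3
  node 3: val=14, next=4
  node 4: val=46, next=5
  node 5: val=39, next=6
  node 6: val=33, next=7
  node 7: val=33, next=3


Floyd's tortoise (slow, +1) and hare (fast, +2):
  init: slow=0, fast=0
  step 1: slow=1, fast=2
  step 2: slow=2, fast=4
  step 3: slow=3, fast=6
  step 4: slow=4, fast=3
  step 5: slow=5, fast=5
  slow == fast at node 5: cycle detected

Cycle: yes


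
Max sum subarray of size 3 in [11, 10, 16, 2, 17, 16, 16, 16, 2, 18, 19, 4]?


[0:3]: 37
[1:4]: 28
[2:5]: 35
[3:6]: 35
[4:7]: 49
[5:8]: 48
[6:9]: 34
[7:10]: 36
[8:11]: 39
[9:12]: 41

Max: 49 at [4:7]


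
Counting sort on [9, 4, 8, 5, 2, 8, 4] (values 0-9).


Input: [9, 4, 8, 5, 2, 8, 4]
Counts: [0, 0, 1, 0, 2, 1, 0, 0, 2, 1]

Sorted: [2, 4, 4, 5, 8, 8, 9]


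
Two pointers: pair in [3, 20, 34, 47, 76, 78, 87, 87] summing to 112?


lo=0(3)+hi=7(87)=90
lo=1(20)+hi=7(87)=107
lo=2(34)+hi=7(87)=121
lo=2(34)+hi=6(87)=121
lo=2(34)+hi=5(78)=112

Yes: 34+78=112


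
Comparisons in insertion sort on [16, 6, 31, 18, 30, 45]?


Algorithm: insertion sort
Input: [16, 6, 31, 18, 30, 45]
Sorted: [6, 16, 18, 30, 31, 45]

7


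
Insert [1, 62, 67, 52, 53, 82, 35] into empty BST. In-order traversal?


Insert 1: root
Insert 62: R from 1
Insert 67: R from 1 -> R from 62
Insert 52: R from 1 -> L from 62
Insert 53: R from 1 -> L from 62 -> R from 52
Insert 82: R from 1 -> R from 62 -> R from 67
Insert 35: R from 1 -> L from 62 -> L from 52

In-order: [1, 35, 52, 53, 62, 67, 82]


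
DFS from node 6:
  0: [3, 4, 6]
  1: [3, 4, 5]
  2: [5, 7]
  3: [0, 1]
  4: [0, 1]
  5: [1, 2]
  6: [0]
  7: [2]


Visit 6, push [0]
Visit 0, push [4, 3]
Visit 3, push [1]
Visit 1, push [5, 4]
Visit 4, push []
Visit 5, push [2]
Visit 2, push [7]
Visit 7, push []

DFS order: [6, 0, 3, 1, 4, 5, 2, 7]


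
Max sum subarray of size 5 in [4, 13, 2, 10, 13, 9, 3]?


[0:5]: 42
[1:6]: 47
[2:7]: 37

Max: 47 at [1:6]


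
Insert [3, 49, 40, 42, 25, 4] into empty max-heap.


Insert 3: [3]
Insert 49: [49, 3]
Insert 40: [49, 3, 40]
Insert 42: [49, 42, 40, 3]
Insert 25: [49, 42, 40, 3, 25]
Insert 4: [49, 42, 40, 3, 25, 4]

Final heap: [49, 42, 40, 3, 25, 4]


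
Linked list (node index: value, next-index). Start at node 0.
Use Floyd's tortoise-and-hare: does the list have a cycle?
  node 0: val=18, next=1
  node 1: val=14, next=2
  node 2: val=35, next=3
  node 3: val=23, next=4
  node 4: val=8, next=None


Floyd's tortoise (slow, +1) and hare (fast, +2):
  init: slow=0, fast=0
  step 1: slow=1, fast=2
  step 2: slow=2, fast=4
  step 3: fast -> None, no cycle

Cycle: no


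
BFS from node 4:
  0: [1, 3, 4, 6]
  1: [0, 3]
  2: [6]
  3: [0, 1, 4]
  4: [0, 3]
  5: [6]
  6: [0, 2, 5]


Visit 4, enqueue [0, 3]
Visit 0, enqueue [1, 6]
Visit 3, enqueue []
Visit 1, enqueue []
Visit 6, enqueue [2, 5]
Visit 2, enqueue []
Visit 5, enqueue []

BFS order: [4, 0, 3, 1, 6, 2, 5]


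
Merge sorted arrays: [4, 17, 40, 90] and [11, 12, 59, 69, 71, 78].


Take 4 from A
Take 11 from B
Take 12 from B
Take 17 from A
Take 40 from A
Take 59 from B
Take 69 from B
Take 71 from B
Take 78 from B

Merged: [4, 11, 12, 17, 40, 59, 69, 71, 78, 90]


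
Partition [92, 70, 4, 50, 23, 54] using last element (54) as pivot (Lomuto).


Pivot: 54
  4 <= 54: swap -> [4, 70, 92, 50, 23, 54]
  50 <= 54: swap -> [4, 50, 92, 70, 23, 54]
  23 <= 54: swap -> [4, 50, 23, 70, 92, 54]
Place pivot at 3: [4, 50, 23, 54, 92, 70]

Partitioned: [4, 50, 23, 54, 92, 70]


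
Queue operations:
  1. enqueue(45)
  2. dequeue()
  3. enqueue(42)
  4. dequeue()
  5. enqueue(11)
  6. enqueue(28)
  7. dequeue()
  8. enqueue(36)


enqueue(45) -> [45]
dequeue()->45, []
enqueue(42) -> [42]
dequeue()->42, []
enqueue(11) -> [11]
enqueue(28) -> [11, 28]
dequeue()->11, [28]
enqueue(36) -> [28, 36]

Final queue: [28, 36]


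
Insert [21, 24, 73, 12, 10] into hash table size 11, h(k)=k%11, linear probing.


Insert 21: h=10 -> slot 10
Insert 24: h=2 -> slot 2
Insert 73: h=7 -> slot 7
Insert 12: h=1 -> slot 1
Insert 10: h=10, 1 probes -> slot 0

Table: [10, 12, 24, None, None, None, None, 73, None, None, 21]


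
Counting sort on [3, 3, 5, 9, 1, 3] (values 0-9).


Input: [3, 3, 5, 9, 1, 3]
Counts: [0, 1, 0, 3, 0, 1, 0, 0, 0, 1]

Sorted: [1, 3, 3, 3, 5, 9]


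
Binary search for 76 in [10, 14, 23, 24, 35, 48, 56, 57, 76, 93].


Step 1: lo=0, hi=9, mid=4, val=35
Step 2: lo=5, hi=9, mid=7, val=57
Step 3: lo=8, hi=9, mid=8, val=76

Found at index 8


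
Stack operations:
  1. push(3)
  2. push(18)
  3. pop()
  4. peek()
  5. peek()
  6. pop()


push(3) -> [3]
push(18) -> [3, 18]
pop()->18, [3]
peek()->3
peek()->3
pop()->3, []

Final stack: []


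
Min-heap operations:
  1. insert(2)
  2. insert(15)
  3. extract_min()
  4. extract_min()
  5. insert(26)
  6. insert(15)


insert(2) -> [2]
insert(15) -> [2, 15]
extract_min()->2, [15]
extract_min()->15, []
insert(26) -> [26]
insert(15) -> [15, 26]

Final heap: [15, 26]


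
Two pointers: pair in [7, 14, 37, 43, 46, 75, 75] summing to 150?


lo=0(7)+hi=6(75)=82
lo=1(14)+hi=6(75)=89
lo=2(37)+hi=6(75)=112
lo=3(43)+hi=6(75)=118
lo=4(46)+hi=6(75)=121
lo=5(75)+hi=6(75)=150

Yes: 75+75=150


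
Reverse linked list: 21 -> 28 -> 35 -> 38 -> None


Step 1: curr=21, set curr.next=prev(None) | reversed so far: 21
Step 2: curr=28, set curr.next=prev(21) | reversed so far: 28 -> 21
Step 3: curr=35, set curr.next=prev(28) | reversed so far: 35 -> 28 -> 21
Step 4: curr=38, set curr.next=prev(35) | reversed so far: 38 -> 35 -> 28 -> 21

38 -> 35 -> 28 -> 21 -> None


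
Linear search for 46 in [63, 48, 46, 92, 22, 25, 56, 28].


i=0: 63!=46
i=1: 48!=46
i=2: 46==46 found!

Found at 2, 3 comps


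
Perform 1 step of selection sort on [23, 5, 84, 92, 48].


Initial: [23, 5, 84, 92, 48]
Step 1: min=5 at 1
  Swap: [5, 23, 84, 92, 48]

After 1 step: [5, 23, 84, 92, 48]


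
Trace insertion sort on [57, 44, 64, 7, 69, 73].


Initial: [57, 44, 64, 7, 69, 73]
Insert 44: [44, 57, 64, 7, 69, 73]
Insert 64: [44, 57, 64, 7, 69, 73]
Insert 7: [7, 44, 57, 64, 69, 73]
Insert 69: [7, 44, 57, 64, 69, 73]
Insert 73: [7, 44, 57, 64, 69, 73]

Sorted: [7, 44, 57, 64, 69, 73]


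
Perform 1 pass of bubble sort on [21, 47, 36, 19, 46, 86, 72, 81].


Initial: [21, 47, 36, 19, 46, 86, 72, 81]
Pass 1: [21, 36, 19, 46, 47, 72, 81, 86] (5 swaps)

After 1 pass: [21, 36, 19, 46, 47, 72, 81, 86]


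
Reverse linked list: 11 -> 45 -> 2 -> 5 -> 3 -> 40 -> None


Step 1: curr=11, set curr.next=prev(None) | reversed so far: 11
Step 2: curr=45, set curr.next=prev(11) | reversed so far: 45 -> 11
Step 3: curr=2, set curr.next=prev(45) | reversed so far: 2 -> 45 -> 11
Step 4: curr=5, set curr.next=prev(2) | reversed so far: 5 -> 2 -> 45 -> 11
Step 5: curr=3, set curr.next=prev(5) | reversed so far: 3 -> 5 -> 2 -> 45 -> 11
Step 6: curr=40, set curr.next=prev(3) | reversed so far: 40 -> 3 -> 5 -> 2 -> 45 -> 11

40 -> 3 -> 5 -> 2 -> 45 -> 11 -> None


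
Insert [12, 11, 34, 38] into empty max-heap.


Insert 12: [12]
Insert 11: [12, 11]
Insert 34: [34, 11, 12]
Insert 38: [38, 34, 12, 11]

Final heap: [38, 34, 12, 11]


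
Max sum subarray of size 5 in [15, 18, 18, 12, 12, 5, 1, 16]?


[0:5]: 75
[1:6]: 65
[2:7]: 48
[3:8]: 46

Max: 75 at [0:5]


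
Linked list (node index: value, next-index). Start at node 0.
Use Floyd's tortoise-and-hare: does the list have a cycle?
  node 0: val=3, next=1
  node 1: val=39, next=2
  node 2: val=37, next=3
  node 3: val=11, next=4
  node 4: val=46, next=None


Floyd's tortoise (slow, +1) and hare (fast, +2):
  init: slow=0, fast=0
  step 1: slow=1, fast=2
  step 2: slow=2, fast=4
  step 3: fast -> None, no cycle

Cycle: no


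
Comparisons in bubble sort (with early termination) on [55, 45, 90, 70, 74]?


Algorithm: bubble sort (with early termination)
Input: [55, 45, 90, 70, 74]
Sorted: [45, 55, 70, 74, 90]

7


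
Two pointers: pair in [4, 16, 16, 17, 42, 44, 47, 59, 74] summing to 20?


lo=0(4)+hi=8(74)=78
lo=0(4)+hi=7(59)=63
lo=0(4)+hi=6(47)=51
lo=0(4)+hi=5(44)=48
lo=0(4)+hi=4(42)=46
lo=0(4)+hi=3(17)=21
lo=0(4)+hi=2(16)=20

Yes: 4+16=20


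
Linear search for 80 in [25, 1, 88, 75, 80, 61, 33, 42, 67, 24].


i=0: 25!=80
i=1: 1!=80
i=2: 88!=80
i=3: 75!=80
i=4: 80==80 found!

Found at 4, 5 comps


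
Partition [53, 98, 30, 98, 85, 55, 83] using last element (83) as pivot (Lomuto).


Pivot: 83
  53 <= 83: advance i (no swap)
  30 <= 83: swap -> [53, 30, 98, 98, 85, 55, 83]
  55 <= 83: swap -> [53, 30, 55, 98, 85, 98, 83]
Place pivot at 3: [53, 30, 55, 83, 85, 98, 98]

Partitioned: [53, 30, 55, 83, 85, 98, 98]


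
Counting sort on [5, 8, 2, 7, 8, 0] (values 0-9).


Input: [5, 8, 2, 7, 8, 0]
Counts: [1, 0, 1, 0, 0, 1, 0, 1, 2, 0]

Sorted: [0, 2, 5, 7, 8, 8]


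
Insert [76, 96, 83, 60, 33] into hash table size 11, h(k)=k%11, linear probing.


Insert 76: h=10 -> slot 10
Insert 96: h=8 -> slot 8
Insert 83: h=6 -> slot 6
Insert 60: h=5 -> slot 5
Insert 33: h=0 -> slot 0

Table: [33, None, None, None, None, 60, 83, None, 96, None, 76]


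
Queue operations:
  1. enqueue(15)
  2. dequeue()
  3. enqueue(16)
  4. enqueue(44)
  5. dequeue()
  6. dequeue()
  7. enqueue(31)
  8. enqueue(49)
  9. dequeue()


enqueue(15) -> [15]
dequeue()->15, []
enqueue(16) -> [16]
enqueue(44) -> [16, 44]
dequeue()->16, [44]
dequeue()->44, []
enqueue(31) -> [31]
enqueue(49) -> [31, 49]
dequeue()->31, [49]

Final queue: [49]


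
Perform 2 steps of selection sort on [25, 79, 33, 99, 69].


Initial: [25, 79, 33, 99, 69]
Step 1: min=25 at 0
  Swap: [25, 79, 33, 99, 69]
Step 2: min=33 at 2
  Swap: [25, 33, 79, 99, 69]

After 2 steps: [25, 33, 79, 99, 69]


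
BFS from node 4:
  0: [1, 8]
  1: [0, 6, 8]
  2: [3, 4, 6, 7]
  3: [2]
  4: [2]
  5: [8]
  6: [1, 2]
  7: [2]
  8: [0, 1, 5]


Visit 4, enqueue [2]
Visit 2, enqueue [3, 6, 7]
Visit 3, enqueue []
Visit 6, enqueue [1]
Visit 7, enqueue []
Visit 1, enqueue [0, 8]
Visit 0, enqueue []
Visit 8, enqueue [5]
Visit 5, enqueue []

BFS order: [4, 2, 3, 6, 7, 1, 0, 8, 5]


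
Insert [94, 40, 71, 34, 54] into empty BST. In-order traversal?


Insert 94: root
Insert 40: L from 94
Insert 71: L from 94 -> R from 40
Insert 34: L from 94 -> L from 40
Insert 54: L from 94 -> R from 40 -> L from 71

In-order: [34, 40, 54, 71, 94]


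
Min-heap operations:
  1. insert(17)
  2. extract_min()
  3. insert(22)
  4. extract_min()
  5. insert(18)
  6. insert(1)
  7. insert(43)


insert(17) -> [17]
extract_min()->17, []
insert(22) -> [22]
extract_min()->22, []
insert(18) -> [18]
insert(1) -> [1, 18]
insert(43) -> [1, 18, 43]

Final heap: [1, 18, 43]


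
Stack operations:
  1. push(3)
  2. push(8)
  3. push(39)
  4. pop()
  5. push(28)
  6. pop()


push(3) -> [3]
push(8) -> [3, 8]
push(39) -> [3, 8, 39]
pop()->39, [3, 8]
push(28) -> [3, 8, 28]
pop()->28, [3, 8]

Final stack: [3, 8]


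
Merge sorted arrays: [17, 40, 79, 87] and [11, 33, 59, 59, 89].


Take 11 from B
Take 17 from A
Take 33 from B
Take 40 from A
Take 59 from B
Take 59 from B
Take 79 from A
Take 87 from A

Merged: [11, 17, 33, 40, 59, 59, 79, 87, 89]


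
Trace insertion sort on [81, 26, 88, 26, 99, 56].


Initial: [81, 26, 88, 26, 99, 56]
Insert 26: [26, 81, 88, 26, 99, 56]
Insert 88: [26, 81, 88, 26, 99, 56]
Insert 26: [26, 26, 81, 88, 99, 56]
Insert 99: [26, 26, 81, 88, 99, 56]
Insert 56: [26, 26, 56, 81, 88, 99]

Sorted: [26, 26, 56, 81, 88, 99]


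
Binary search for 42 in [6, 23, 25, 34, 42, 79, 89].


Step 1: lo=0, hi=6, mid=3, val=34
Step 2: lo=4, hi=6, mid=5, val=79
Step 3: lo=4, hi=4, mid=4, val=42

Found at index 4


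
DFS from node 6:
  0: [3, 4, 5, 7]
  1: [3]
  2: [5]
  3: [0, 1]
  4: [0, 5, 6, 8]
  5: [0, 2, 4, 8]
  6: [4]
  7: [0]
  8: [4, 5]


Visit 6, push [4]
Visit 4, push [8, 5, 0]
Visit 0, push [7, 5, 3]
Visit 3, push [1]
Visit 1, push []
Visit 5, push [8, 2]
Visit 2, push []
Visit 8, push []
Visit 7, push []

DFS order: [6, 4, 0, 3, 1, 5, 2, 8, 7]


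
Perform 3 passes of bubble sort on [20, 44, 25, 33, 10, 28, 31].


Initial: [20, 44, 25, 33, 10, 28, 31]
Pass 1: [20, 25, 33, 10, 28, 31, 44] (5 swaps)
Pass 2: [20, 25, 10, 28, 31, 33, 44] (3 swaps)
Pass 3: [20, 10, 25, 28, 31, 33, 44] (1 swaps)

After 3 passes: [20, 10, 25, 28, 31, 33, 44]


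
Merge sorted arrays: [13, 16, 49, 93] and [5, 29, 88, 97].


Take 5 from B
Take 13 from A
Take 16 from A
Take 29 from B
Take 49 from A
Take 88 from B
Take 93 from A

Merged: [5, 13, 16, 29, 49, 88, 93, 97]


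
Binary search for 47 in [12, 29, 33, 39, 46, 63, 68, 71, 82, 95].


Step 1: lo=0, hi=9, mid=4, val=46
Step 2: lo=5, hi=9, mid=7, val=71
Step 3: lo=5, hi=6, mid=5, val=63

Not found


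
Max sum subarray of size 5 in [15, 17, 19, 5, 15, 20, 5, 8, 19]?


[0:5]: 71
[1:6]: 76
[2:7]: 64
[3:8]: 53
[4:9]: 67

Max: 76 at [1:6]


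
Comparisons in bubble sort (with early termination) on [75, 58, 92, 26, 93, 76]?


Algorithm: bubble sort (with early termination)
Input: [75, 58, 92, 26, 93, 76]
Sorted: [26, 58, 75, 76, 92, 93]

14


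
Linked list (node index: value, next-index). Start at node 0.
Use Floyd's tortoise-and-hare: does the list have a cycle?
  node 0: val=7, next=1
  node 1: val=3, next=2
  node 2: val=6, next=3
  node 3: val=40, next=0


Floyd's tortoise (slow, +1) and hare (fast, +2):
  init: slow=0, fast=0
  step 1: slow=1, fast=2
  step 2: slow=2, fast=0
  step 3: slow=3, fast=2
  step 4: slow=0, fast=0
  slow == fast at node 0: cycle detected

Cycle: yes


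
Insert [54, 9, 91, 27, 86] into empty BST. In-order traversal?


Insert 54: root
Insert 9: L from 54
Insert 91: R from 54
Insert 27: L from 54 -> R from 9
Insert 86: R from 54 -> L from 91

In-order: [9, 27, 54, 86, 91]


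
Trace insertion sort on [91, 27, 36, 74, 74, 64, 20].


Initial: [91, 27, 36, 74, 74, 64, 20]
Insert 27: [27, 91, 36, 74, 74, 64, 20]
Insert 36: [27, 36, 91, 74, 74, 64, 20]
Insert 74: [27, 36, 74, 91, 74, 64, 20]
Insert 74: [27, 36, 74, 74, 91, 64, 20]
Insert 64: [27, 36, 64, 74, 74, 91, 20]
Insert 20: [20, 27, 36, 64, 74, 74, 91]

Sorted: [20, 27, 36, 64, 74, 74, 91]
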